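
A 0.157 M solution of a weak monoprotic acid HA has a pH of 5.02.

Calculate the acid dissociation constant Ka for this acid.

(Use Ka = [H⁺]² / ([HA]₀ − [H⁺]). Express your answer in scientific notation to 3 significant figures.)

[H⁺] = 10^(−pH) = 10^(−5.02) = 9.550e-06 M. For HA ⇌ H⁺ + A⁻, Ka = [H⁺][A⁻]/[HA] = [H⁺]² / ([HA]₀ − [H⁺]) = (9.550e-06)² / (0.157 − 9.550e-06) = 5.81e-10.

K_a = 5.81e-10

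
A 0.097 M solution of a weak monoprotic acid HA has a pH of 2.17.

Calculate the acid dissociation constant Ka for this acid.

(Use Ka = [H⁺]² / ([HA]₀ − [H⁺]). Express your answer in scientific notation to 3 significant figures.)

[H⁺] = 10^(−pH) = 10^(−2.17) = 6.761e-03 M. For HA ⇌ H⁺ + A⁻, Ka = [H⁺][A⁻]/[HA] = [H⁺]² / ([HA]₀ − [H⁺]) = (6.761e-03)² / (0.097 − 6.761e-03) = 5.07e-04.

K_a = 5.07e-04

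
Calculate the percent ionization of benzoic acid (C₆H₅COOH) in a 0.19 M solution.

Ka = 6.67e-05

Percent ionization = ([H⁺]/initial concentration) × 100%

Using Ka equilibrium: x² + Ka×x - Ka×C = 0. Solving: [H⁺] = 3.5267e-03. Percent = (3.5267e-03/0.19) × 100

Percent ionization = 1.86%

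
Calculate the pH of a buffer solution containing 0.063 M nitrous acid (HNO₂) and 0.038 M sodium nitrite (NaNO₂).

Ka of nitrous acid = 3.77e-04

pKa = -log(3.77e-04) = 3.42. pH = pKa + log([A⁻]/[HA]) = 3.42 + log(0.038/0.063)

pH = 3.20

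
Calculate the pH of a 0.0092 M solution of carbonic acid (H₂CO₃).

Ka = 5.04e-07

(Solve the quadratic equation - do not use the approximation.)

x² + Ka×x - Ka×C = 0. Using quadratic formula: [H⁺] = 6.7843e-05

pH = 4.17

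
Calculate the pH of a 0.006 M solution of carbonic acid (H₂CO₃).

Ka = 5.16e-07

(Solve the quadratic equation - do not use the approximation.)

x² + Ka×x - Ka×C = 0. Using quadratic formula: [H⁺] = 5.5384e-05

pH = 4.26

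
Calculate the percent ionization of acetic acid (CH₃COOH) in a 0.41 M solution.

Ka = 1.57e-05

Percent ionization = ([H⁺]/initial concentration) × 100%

Using Ka equilibrium: x² + Ka×x - Ka×C = 0. Solving: [H⁺] = 2.5293e-03. Percent = (2.5293e-03/0.41) × 100

Percent ionization = 0.617%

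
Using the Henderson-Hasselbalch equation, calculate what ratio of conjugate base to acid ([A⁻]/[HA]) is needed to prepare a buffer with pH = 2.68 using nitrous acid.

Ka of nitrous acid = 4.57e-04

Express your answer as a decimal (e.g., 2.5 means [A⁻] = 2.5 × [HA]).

pKa = -log(4.57e-04) = 3.3401. pH = pKa + log([A⁻]/[HA]), so log([A⁻]/[HA]) = pH − pKa = 2.68 − 3.3401 = -0.6601. [A⁻]/[HA] = 10^(-0.6601) = 0.219

[A⁻]/[HA] = 0.219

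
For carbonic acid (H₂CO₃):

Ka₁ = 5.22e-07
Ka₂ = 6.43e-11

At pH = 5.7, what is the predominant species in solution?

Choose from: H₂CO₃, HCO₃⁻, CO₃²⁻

pKa₁ = 6.28, pKa₂ = 10.19. For a polyprotic acid the predominant species crosses at each pKa: below pKa_n the protonated form dominates, above it the deprotonated form does. At pH = 5.7, the predominant species is H₂CO₃.

H₂CO₃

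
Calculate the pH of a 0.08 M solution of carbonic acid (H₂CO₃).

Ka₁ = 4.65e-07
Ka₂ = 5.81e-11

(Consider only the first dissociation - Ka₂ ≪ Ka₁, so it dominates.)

First dissociation dominates. From Ka₁ = [H⁺][HA⁻]/[H₂A], x² + Ka₁·x − Ka₁·C = 0 with C = 0.08 M and Ka₁ = 4.65e-07. Solving: [H⁺] = (−Ka₁ + √(Ka₁² + 4·Ka₁·C)) / 2 = 1.9264e-04 M. pH = -log(1.9264e-04) = 3.72.

pH = 3.72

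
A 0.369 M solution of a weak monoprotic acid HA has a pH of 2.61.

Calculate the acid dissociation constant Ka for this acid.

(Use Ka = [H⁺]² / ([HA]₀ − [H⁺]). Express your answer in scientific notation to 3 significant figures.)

[H⁺] = 10^(−pH) = 10^(−2.61) = 2.455e-03 M. For HA ⇌ H⁺ + A⁻, Ka = [H⁺][A⁻]/[HA] = [H⁺]² / ([HA]₀ − [H⁺]) = (2.455e-03)² / (0.369 − 2.455e-03) = 1.64e-05.

K_a = 1.64e-05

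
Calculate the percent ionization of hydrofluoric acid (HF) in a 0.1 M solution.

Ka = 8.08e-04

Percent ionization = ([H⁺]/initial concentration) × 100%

Using Ka equilibrium: x² + Ka×x - Ka×C = 0. Solving: [H⁺] = 8.5940e-03. Percent = (8.5940e-03/0.1) × 100

Percent ionization = 8.59%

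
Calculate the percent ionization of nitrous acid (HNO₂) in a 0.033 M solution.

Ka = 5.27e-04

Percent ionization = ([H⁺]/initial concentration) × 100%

Using Ka equilibrium: x² + Ka×x - Ka×C = 0. Solving: [H⁺] = 3.9151e-03. Percent = (3.9151e-03/0.033) × 100

Percent ionization = 11.9%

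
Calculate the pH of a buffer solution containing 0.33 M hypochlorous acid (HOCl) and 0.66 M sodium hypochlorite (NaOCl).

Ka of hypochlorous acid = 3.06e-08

pKa = -log(3.06e-08) = 7.51. pH = pKa + log([A⁻]/[HA]) = 7.51 + log(0.66/0.33)

pH = 7.82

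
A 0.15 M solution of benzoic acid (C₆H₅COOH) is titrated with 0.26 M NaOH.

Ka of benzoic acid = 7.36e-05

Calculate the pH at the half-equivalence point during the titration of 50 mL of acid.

At half-equivalence [HA] = [A⁻], so Henderson-Hasselbalch gives pH = pKa = -log(7.36e-05) = 4.13.

pH = pKa = 4.13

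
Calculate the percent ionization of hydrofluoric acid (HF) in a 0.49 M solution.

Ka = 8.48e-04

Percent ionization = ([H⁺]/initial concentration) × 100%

Using Ka equilibrium: x² + Ka×x - Ka×C = 0. Solving: [H⁺] = 1.9965e-02. Percent = (1.9965e-02/0.49) × 100

Percent ionization = 4.07%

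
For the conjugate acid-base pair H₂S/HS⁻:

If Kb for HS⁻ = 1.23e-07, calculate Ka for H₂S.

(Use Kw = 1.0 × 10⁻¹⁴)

For a conjugate pair Ka × Kb = Kw, so Ka = Kw/Kb = 1.0 × 10⁻¹⁴ / 1.23e-07 = 8.13e-08.

K_a = 8.13e-08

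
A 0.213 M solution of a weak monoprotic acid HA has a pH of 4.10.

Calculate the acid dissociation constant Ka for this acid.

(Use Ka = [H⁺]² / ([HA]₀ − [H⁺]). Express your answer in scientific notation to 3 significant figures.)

[H⁺] = 10^(−pH) = 10^(−4.10) = 7.943e-05 M. For HA ⇌ H⁺ + A⁻, Ka = [H⁺][A⁻]/[HA] = [H⁺]² / ([HA]₀ − [H⁺]) = (7.943e-05)² / (0.213 − 7.943e-05) = 2.96e-08.

K_a = 2.96e-08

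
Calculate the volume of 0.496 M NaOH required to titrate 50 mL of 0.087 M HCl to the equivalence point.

At equivalence: moles acid = moles base. moles HCl = 0.087 × 50/1000 = 0.00435 mol. V_base = moles / 0.496 × 1000 = 8.8 mL.

V_{base} = 8.8 mL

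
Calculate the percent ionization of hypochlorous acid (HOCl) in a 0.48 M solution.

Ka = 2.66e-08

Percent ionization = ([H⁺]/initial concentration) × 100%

Using Ka equilibrium: x² + Ka×x - Ka×C = 0. Solving: [H⁺] = 1.1298e-04. Percent = (1.1298e-04/0.48) × 100

Percent ionization = 0.0235%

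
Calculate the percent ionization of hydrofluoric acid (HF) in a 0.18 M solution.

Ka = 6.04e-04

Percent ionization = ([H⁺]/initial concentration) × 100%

Using Ka equilibrium: x² + Ka×x - Ka×C = 0. Solving: [H⁺] = 1.0129e-02. Percent = (1.0129e-02/0.18) × 100

Percent ionization = 5.63%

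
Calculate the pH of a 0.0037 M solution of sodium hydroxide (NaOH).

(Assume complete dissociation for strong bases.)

[OH⁻] = 0.0037 M for strong base. pOH = -log[OH⁻] = 2.43, pH = 14 - pOH

pH = 11.57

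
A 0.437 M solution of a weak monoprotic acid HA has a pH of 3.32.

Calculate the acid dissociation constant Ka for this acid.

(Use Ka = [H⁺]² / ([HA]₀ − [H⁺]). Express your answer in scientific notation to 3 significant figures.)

[H⁺] = 10^(−pH) = 10^(−3.32) = 4.786e-04 M. For HA ⇌ H⁺ + A⁻, Ka = [H⁺][A⁻]/[HA] = [H⁺]² / ([HA]₀ − [H⁺]) = (4.786e-04)² / (0.437 − 4.786e-04) = 5.25e-07.

K_a = 5.25e-07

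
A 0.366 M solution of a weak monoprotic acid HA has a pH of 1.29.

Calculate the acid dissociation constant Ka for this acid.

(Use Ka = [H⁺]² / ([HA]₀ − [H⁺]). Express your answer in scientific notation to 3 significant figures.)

[H⁺] = 10^(−pH) = 10^(−1.29) = 5.129e-02 M. For HA ⇌ H⁺ + A⁻, Ka = [H⁺][A⁻]/[HA] = [H⁺]² / ([HA]₀ − [H⁺]) = (5.129e-02)² / (0.366 − 5.129e-02) = 8.36e-03.

K_a = 8.36e-03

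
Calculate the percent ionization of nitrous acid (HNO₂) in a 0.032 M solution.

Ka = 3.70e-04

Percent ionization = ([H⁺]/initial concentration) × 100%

Using Ka equilibrium: x² + Ka×x - Ka×C = 0. Solving: [H⁺] = 3.2609e-03. Percent = (3.2609e-03/0.032) × 100

Percent ionization = 10.2%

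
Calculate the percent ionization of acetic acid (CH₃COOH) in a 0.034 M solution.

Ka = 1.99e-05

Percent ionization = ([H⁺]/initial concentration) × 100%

Using Ka equilibrium: x² + Ka×x - Ka×C = 0. Solving: [H⁺] = 8.1267e-04. Percent = (8.1267e-04/0.034) × 100

Percent ionization = 2.39%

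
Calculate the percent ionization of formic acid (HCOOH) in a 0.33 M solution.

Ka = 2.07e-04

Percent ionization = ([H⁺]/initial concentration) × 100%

Using Ka equilibrium: x² + Ka×x - Ka×C = 0. Solving: [H⁺] = 8.1621e-03. Percent = (8.1621e-03/0.33) × 100

Percent ionization = 2.47%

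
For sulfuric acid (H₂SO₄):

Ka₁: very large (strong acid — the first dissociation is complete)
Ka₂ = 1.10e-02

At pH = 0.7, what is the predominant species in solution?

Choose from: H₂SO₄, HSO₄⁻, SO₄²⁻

The first dissociation is complete, so H₂SO₄ itself is never the predominant species in water; pKa₂ = -log(1.10e-02) = 1.96. For a polyprotic acid the predominant species crosses at each pKa: below pKa_n the protonated form dominates, above it the deprotonated form does. At pH = 0.7, the predominant species is HSO₄⁻.

HSO₄⁻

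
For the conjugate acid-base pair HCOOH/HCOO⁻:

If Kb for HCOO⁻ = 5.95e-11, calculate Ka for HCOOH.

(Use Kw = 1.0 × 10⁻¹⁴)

For a conjugate pair Ka × Kb = Kw, so Ka = Kw/Kb = 1.0 × 10⁻¹⁴ / 5.95e-11 = 1.68e-04.

K_a = 1.68e-04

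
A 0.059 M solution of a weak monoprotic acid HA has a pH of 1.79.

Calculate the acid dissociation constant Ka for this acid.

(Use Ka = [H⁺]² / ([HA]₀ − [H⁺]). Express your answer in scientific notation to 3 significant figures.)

[H⁺] = 10^(−pH) = 10^(−1.79) = 1.622e-02 M. For HA ⇌ H⁺ + A⁻, Ka = [H⁺][A⁻]/[HA] = [H⁺]² / ([HA]₀ − [H⁺]) = (1.622e-02)² / (0.059 − 1.622e-02) = 6.15e-03.

K_a = 6.15e-03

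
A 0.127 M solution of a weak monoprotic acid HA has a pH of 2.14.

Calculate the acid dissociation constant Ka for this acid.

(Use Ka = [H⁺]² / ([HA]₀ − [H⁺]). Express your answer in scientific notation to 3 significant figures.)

[H⁺] = 10^(−pH) = 10^(−2.14) = 7.244e-03 M. For HA ⇌ H⁺ + A⁻, Ka = [H⁺][A⁻]/[HA] = [H⁺]² / ([HA]₀ − [H⁺]) = (7.244e-03)² / (0.127 − 7.244e-03) = 4.38e-04.

K_a = 4.38e-04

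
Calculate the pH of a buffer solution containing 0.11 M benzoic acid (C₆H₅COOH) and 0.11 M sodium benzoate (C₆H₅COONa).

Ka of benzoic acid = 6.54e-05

pKa = -log(6.54e-05) = 4.18. pH = pKa + log([A⁻]/[HA]) = 4.18 + log(0.11/0.11)

pH = 4.18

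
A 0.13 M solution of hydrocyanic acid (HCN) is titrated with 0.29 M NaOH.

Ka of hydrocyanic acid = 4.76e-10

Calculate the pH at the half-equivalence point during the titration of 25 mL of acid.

At half-equivalence [HA] = [A⁻], so Henderson-Hasselbalch gives pH = pKa = -log(4.76e-10) = 9.32.

pH = pKa = 9.32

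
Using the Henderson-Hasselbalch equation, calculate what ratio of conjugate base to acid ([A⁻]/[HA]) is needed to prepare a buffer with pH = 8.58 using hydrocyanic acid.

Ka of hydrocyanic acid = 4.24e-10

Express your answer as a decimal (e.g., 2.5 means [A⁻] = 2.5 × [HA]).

pKa = -log(4.24e-10) = 9.3726. pH = pKa + log([A⁻]/[HA]), so log([A⁻]/[HA]) = pH − pKa = 8.58 − 9.3726 = -0.7926. [A⁻]/[HA] = 10^(-0.7926) = 0.161

[A⁻]/[HA] = 0.161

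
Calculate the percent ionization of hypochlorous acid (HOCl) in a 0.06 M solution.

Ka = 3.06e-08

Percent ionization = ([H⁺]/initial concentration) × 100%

Using Ka equilibrium: x² + Ka×x - Ka×C = 0. Solving: [H⁺] = 4.2833e-05. Percent = (4.2833e-05/0.06) × 100

Percent ionization = 0.0714%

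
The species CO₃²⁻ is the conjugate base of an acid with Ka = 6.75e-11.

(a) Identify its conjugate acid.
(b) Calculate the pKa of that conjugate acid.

(a) The conjugate acid is formed by adding one H⁺ to CO₃²⁻, giving HCO₃⁻. (b) pKa = -log(Ka) = -log(6.75e-11) = 10.17.

Conjugate acid: HCO₃⁻; pK_a = 10.17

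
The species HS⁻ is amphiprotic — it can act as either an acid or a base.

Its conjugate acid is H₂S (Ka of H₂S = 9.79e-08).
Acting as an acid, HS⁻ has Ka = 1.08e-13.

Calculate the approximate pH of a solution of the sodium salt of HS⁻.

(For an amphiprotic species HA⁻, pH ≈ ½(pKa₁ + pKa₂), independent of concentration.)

pKa₁ = -log(9.79e-08) = 7.01; pKa₂ = -log(1.08e-13) = 12.97. For an amphiprotic species, pH ≈ ½(pKa₁ + pKa₂) = ½(7.01 + 12.97) = 9.99.

pH = 9.99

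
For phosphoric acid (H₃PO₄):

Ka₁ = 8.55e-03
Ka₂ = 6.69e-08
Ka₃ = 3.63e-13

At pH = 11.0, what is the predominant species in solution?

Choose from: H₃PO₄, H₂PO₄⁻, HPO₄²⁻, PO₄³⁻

pKa₁ = 2.07, pKa₂ = 7.17, pKa₃ = 12.44. For a polyprotic acid the predominant species crosses at each pKa: below pKa_n the protonated form dominates, above it the deprotonated form does. At pH = 11.0, the predominant species is HPO₄²⁻.

HPO₄²⁻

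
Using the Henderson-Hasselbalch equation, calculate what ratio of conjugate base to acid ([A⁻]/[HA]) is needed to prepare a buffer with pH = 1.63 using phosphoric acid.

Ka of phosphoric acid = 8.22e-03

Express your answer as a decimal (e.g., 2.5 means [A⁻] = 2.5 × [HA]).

pKa = -log(8.22e-03) = 2.0851. pH = pKa + log([A⁻]/[HA]), so log([A⁻]/[HA]) = pH − pKa = 1.63 − 2.0851 = -0.4551. [A⁻]/[HA] = 10^(-0.4551) = 0.351

[A⁻]/[HA] = 0.351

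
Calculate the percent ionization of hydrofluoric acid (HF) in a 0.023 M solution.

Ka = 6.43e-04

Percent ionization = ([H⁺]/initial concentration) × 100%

Using Ka equilibrium: x² + Ka×x - Ka×C = 0. Solving: [H⁺] = 3.5376e-03. Percent = (3.5376e-03/0.023) × 100

Percent ionization = 15.4%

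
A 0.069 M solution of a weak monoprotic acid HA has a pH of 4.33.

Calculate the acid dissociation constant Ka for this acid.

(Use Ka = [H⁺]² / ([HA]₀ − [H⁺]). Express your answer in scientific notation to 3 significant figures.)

[H⁺] = 10^(−pH) = 10^(−4.33) = 4.677e-05 M. For HA ⇌ H⁺ + A⁻, Ka = [H⁺][A⁻]/[HA] = [H⁺]² / ([HA]₀ − [H⁺]) = (4.677e-05)² / (0.069 − 4.677e-05) = 3.17e-08.

K_a = 3.17e-08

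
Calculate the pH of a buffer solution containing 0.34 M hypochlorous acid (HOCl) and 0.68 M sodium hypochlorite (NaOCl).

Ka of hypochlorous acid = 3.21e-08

pKa = -log(3.21e-08) = 7.49. pH = pKa + log([A⁻]/[HA]) = 7.49 + log(0.68/0.34)

pH = 7.79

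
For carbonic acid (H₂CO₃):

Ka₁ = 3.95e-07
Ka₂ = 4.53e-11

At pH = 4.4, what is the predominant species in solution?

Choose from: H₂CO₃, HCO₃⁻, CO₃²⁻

pKa₁ = 6.40, pKa₂ = 10.34. For a polyprotic acid the predominant species crosses at each pKa: below pKa_n the protonated form dominates, above it the deprotonated form does. At pH = 4.4, the predominant species is H₂CO₃.

H₂CO₃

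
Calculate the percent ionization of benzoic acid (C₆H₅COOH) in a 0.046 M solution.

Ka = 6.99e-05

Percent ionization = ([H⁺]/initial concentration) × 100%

Using Ka equilibrium: x² + Ka×x - Ka×C = 0. Solving: [H⁺] = 1.7585e-03. Percent = (1.7585e-03/0.046) × 100

Percent ionization = 3.82%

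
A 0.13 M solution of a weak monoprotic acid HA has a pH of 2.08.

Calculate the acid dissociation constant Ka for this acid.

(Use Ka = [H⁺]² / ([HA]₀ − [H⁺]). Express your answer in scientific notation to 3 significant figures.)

[H⁺] = 10^(−pH) = 10^(−2.08) = 8.318e-03 M. For HA ⇌ H⁺ + A⁻, Ka = [H⁺][A⁻]/[HA] = [H⁺]² / ([HA]₀ − [H⁺]) = (8.318e-03)² / (0.13 − 8.318e-03) = 5.69e-04.

K_a = 5.69e-04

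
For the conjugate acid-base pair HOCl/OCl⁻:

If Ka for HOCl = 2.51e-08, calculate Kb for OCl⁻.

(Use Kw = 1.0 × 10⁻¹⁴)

For a conjugate pair Ka × Kb = Kw, so Kb = Kw/Ka = 1.0 × 10⁻¹⁴ / 2.51e-08 = 3.98e-07.

K_b = 3.98e-07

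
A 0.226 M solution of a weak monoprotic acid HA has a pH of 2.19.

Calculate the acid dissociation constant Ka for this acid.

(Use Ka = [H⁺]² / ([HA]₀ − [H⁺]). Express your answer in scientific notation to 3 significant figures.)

[H⁺] = 10^(−pH) = 10^(−2.19) = 6.457e-03 M. For HA ⇌ H⁺ + A⁻, Ka = [H⁺][A⁻]/[HA] = [H⁺]² / ([HA]₀ − [H⁺]) = (6.457e-03)² / (0.226 − 6.457e-03) = 1.90e-04.

K_a = 1.90e-04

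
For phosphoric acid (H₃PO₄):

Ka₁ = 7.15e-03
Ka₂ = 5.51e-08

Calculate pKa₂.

pKa₂ = -log(Ka₂) = -log(5.51e-08) = 7.26.

pK_{a2} = 7.26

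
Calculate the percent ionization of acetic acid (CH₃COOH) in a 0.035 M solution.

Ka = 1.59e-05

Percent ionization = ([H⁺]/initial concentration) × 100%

Using Ka equilibrium: x² + Ka×x - Ka×C = 0. Solving: [H⁺] = 7.3808e-04. Percent = (7.3808e-04/0.035) × 100

Percent ionization = 2.11%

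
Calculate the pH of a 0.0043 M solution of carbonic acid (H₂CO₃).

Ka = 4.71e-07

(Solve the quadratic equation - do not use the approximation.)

x² + Ka×x - Ka×C = 0. Using quadratic formula: [H⁺] = 4.4768e-05

pH = 4.35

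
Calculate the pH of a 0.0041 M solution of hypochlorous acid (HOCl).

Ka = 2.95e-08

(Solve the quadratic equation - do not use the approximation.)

x² + Ka×x - Ka×C = 0. Using quadratic formula: [H⁺] = 1.0983e-05

pH = 4.96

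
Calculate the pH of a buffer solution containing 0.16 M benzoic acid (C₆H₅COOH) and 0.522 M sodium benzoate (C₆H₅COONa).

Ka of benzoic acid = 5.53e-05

pKa = -log(5.53e-05) = 4.26. pH = pKa + log([A⁻]/[HA]) = 4.26 + log(0.522/0.16)

pH = 4.77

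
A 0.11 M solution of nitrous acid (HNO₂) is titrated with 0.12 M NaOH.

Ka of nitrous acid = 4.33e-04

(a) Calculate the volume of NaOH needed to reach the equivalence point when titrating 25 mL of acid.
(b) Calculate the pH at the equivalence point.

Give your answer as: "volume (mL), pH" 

moles acid = 0.11 × 25/1000 = 0.00275 mol; V_base = moles/0.12 × 1000 = 22.9 mL. At equivalence only the conjugate base is present: [A⁻] = 0.00275/0.048 = 5.7391e-02 M. Kb = Kw/Ka = 2.31e-11; [OH⁻] = √(Kb × [A⁻]) = 1.1513e-06; pOH = 5.94; pH = 14 - pOH = 8.06.

V = 22.9 mL, pH = 8.06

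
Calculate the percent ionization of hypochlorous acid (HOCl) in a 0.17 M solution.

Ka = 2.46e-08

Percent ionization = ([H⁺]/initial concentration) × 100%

Using Ka equilibrium: x² + Ka×x - Ka×C = 0. Solving: [H⁺] = 6.4656e-05. Percent = (6.4656e-05/0.17) × 100

Percent ionization = 0.038%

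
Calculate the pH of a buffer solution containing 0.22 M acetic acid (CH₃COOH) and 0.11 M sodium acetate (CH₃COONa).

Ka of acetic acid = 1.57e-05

pKa = -log(1.57e-05) = 4.80. pH = pKa + log([A⁻]/[HA]) = 4.80 + log(0.11/0.22)

pH = 4.50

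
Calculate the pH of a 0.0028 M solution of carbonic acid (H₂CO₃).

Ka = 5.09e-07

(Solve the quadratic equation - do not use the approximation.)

x² + Ka×x - Ka×C = 0. Using quadratic formula: [H⁺] = 3.7498e-05

pH = 4.43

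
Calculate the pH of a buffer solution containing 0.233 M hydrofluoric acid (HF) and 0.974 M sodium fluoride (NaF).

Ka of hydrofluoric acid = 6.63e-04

pKa = -log(6.63e-04) = 3.18. pH = pKa + log([A⁻]/[HA]) = 3.18 + log(0.974/0.233)

pH = 3.80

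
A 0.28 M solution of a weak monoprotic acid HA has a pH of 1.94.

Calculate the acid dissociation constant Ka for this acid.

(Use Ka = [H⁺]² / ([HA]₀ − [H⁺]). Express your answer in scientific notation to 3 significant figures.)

[H⁺] = 10^(−pH) = 10^(−1.94) = 1.148e-02 M. For HA ⇌ H⁺ + A⁻, Ka = [H⁺][A⁻]/[HA] = [H⁺]² / ([HA]₀ − [H⁺]) = (1.148e-02)² / (0.28 − 1.148e-02) = 4.91e-04.

K_a = 4.91e-04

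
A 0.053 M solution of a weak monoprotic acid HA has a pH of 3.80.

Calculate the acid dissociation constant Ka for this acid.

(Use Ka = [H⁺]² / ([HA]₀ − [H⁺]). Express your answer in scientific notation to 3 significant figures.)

[H⁺] = 10^(−pH) = 10^(−3.80) = 1.585e-04 M. For HA ⇌ H⁺ + A⁻, Ka = [H⁺][A⁻]/[HA] = [H⁺]² / ([HA]₀ − [H⁺]) = (1.585e-04)² / (0.053 − 1.585e-04) = 4.75e-07.

K_a = 4.75e-07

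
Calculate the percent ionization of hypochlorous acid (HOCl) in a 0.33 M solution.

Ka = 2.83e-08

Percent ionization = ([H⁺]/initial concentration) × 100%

Using Ka equilibrium: x² + Ka×x - Ka×C = 0. Solving: [H⁺] = 9.6624e-05. Percent = (9.6624e-05/0.33) × 100

Percent ionization = 0.0293%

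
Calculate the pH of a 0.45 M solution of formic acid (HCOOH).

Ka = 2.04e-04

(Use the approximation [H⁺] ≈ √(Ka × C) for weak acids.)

[H⁺] = √(Ka × C) = √(2.04e-04 × 0.45) = 9.5812e-03. pH = -log(9.5812e-03)

pH = 2.02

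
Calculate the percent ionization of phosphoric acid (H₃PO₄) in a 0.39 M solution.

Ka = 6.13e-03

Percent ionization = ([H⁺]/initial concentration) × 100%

Using Ka equilibrium: x² + Ka×x - Ka×C = 0. Solving: [H⁺] = 4.5926e-02. Percent = (4.5926e-02/0.39) × 100

Percent ionization = 11.8%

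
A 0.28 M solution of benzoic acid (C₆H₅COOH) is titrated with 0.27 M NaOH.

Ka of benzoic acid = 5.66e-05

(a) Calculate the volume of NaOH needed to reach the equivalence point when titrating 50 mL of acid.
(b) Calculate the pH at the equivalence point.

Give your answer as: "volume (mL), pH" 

moles acid = 0.28 × 50/1000 = 0.014 mol; V_base = moles/0.27 × 1000 = 51.9 mL. At equivalence only the conjugate base is present: [A⁻] = 0.014/0.102 = 1.3745e-01 M. Kb = Kw/Ka = 1.77e-10; [OH⁻] = √(Kb × [A⁻]) = 4.9280e-06; pOH = 5.31; pH = 14 - pOH = 8.69.

V = 51.9 mL, pH = 8.69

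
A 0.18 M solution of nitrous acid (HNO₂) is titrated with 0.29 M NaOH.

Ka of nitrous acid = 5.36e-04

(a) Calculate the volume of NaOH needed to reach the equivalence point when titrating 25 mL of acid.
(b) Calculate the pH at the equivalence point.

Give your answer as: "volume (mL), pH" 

moles acid = 0.18 × 25/1000 = 0.0045 mol; V_base = moles/0.29 × 1000 = 15.5 mL. At equivalence only the conjugate base is present: [A⁻] = 0.0045/0.041 = 1.1106e-01 M. Kb = Kw/Ka = 1.87e-11; [OH⁻] = √(Kb × [A⁻]) = 1.4395e-06; pOH = 5.84; pH = 14 - pOH = 8.16.

V = 15.5 mL, pH = 8.16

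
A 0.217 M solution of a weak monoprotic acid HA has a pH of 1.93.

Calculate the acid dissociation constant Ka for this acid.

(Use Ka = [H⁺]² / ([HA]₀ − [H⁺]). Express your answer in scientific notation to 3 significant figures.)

[H⁺] = 10^(−pH) = 10^(−1.93) = 1.175e-02 M. For HA ⇌ H⁺ + A⁻, Ka = [H⁺][A⁻]/[HA] = [H⁺]² / ([HA]₀ − [H⁺]) = (1.175e-02)² / (0.217 − 1.175e-02) = 6.73e-04.

K_a = 6.73e-04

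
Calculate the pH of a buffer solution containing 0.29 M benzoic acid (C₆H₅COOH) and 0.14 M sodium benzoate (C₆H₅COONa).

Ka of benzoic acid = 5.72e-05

pKa = -log(5.72e-05) = 4.24. pH = pKa + log([A⁻]/[HA]) = 4.24 + log(0.14/0.29)

pH = 3.93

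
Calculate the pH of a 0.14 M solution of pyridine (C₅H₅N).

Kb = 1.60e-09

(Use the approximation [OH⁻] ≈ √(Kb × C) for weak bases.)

[OH⁻] = √(Kb × C) = √(1.60e-09 × 0.14) = 1.4967e-05. pOH = 4.82, pH = 14 - pOH

pH = 9.18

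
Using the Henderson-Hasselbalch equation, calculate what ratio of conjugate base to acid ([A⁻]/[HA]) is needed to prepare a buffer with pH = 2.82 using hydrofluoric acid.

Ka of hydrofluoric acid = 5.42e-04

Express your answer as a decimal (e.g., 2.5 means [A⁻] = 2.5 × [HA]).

pKa = -log(5.42e-04) = 3.2660. pH = pKa + log([A⁻]/[HA]), so log([A⁻]/[HA]) = pH − pKa = 2.82 − 3.2660 = -0.4460. [A⁻]/[HA] = 10^(-0.4460) = 0.358

[A⁻]/[HA] = 0.358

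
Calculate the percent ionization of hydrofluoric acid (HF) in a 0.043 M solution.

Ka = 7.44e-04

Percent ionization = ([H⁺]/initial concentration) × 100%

Using Ka equilibrium: x² + Ka×x - Ka×C = 0. Solving: [H⁺] = 5.2964e-03. Percent = (5.2964e-03/0.043) × 100

Percent ionization = 12.3%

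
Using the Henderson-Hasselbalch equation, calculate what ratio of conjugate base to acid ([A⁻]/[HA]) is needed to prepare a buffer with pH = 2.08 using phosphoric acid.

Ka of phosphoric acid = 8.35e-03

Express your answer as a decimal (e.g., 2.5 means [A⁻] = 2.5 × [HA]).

pKa = -log(8.35e-03) = 2.0783. pH = pKa + log([A⁻]/[HA]), so log([A⁻]/[HA]) = pH − pKa = 2.08 − 2.0783 = 0.0017. [A⁻]/[HA] = 10^(0.0017) = 1.00

[A⁻]/[HA] = 1.00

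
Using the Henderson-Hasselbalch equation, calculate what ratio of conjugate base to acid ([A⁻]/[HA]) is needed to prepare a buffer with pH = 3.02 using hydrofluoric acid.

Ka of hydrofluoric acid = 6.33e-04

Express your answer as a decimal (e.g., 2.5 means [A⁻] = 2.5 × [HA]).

pKa = -log(6.33e-04) = 3.1986. pH = pKa + log([A⁻]/[HA]), so log([A⁻]/[HA]) = pH − pKa = 3.02 − 3.1986 = -0.1786. [A⁻]/[HA] = 10^(-0.1786) = 0.663

[A⁻]/[HA] = 0.663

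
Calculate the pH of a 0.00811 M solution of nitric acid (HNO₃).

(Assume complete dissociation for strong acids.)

[H⁺] = 0.00811 M for strong acid. pH = -log[H⁺] = -log(0.00811)

pH = 2.09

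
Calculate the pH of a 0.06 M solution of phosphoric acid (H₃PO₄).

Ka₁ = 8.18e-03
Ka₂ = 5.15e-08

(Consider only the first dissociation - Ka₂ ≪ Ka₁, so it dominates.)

First dissociation dominates. From Ka₁ = [H⁺][HA⁻]/[H₂A], x² + Ka₁·x − Ka₁·C = 0 with C = 0.06 M and Ka₁ = 8.18e-03. Solving: [H⁺] = (−Ka₁ + √(Ka₁² + 4·Ka₁·C)) / 2 = 1.8438e-02 M. pH = -log(1.8438e-02) = 1.73.

pH = 1.73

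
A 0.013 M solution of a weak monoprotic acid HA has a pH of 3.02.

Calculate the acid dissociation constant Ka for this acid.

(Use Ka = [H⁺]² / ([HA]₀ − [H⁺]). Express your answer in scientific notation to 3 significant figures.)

[H⁺] = 10^(−pH) = 10^(−3.02) = 9.550e-04 M. For HA ⇌ H⁺ + A⁻, Ka = [H⁺][A⁻]/[HA] = [H⁺]² / ([HA]₀ − [H⁺]) = (9.550e-04)² / (0.013 − 9.550e-04) = 7.57e-05.

K_a = 7.57e-05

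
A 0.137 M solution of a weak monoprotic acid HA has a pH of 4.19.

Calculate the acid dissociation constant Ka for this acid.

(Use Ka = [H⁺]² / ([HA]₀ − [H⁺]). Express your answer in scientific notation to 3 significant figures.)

[H⁺] = 10^(−pH) = 10^(−4.19) = 6.457e-05 M. For HA ⇌ H⁺ + A⁻, Ka = [H⁺][A⁻]/[HA] = [H⁺]² / ([HA]₀ − [H⁺]) = (6.457e-05)² / (0.137 − 6.457e-05) = 3.04e-08.

K_a = 3.04e-08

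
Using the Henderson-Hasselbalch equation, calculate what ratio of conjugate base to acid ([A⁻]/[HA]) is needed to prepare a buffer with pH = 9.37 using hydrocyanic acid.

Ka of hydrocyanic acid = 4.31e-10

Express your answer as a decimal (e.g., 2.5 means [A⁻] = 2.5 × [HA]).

pKa = -log(4.31e-10) = 9.3655. pH = pKa + log([A⁻]/[HA]), so log([A⁻]/[HA]) = pH − pKa = 9.37 − 9.3655 = 0.0045. [A⁻]/[HA] = 10^(0.0045) = 1.01

[A⁻]/[HA] = 1.01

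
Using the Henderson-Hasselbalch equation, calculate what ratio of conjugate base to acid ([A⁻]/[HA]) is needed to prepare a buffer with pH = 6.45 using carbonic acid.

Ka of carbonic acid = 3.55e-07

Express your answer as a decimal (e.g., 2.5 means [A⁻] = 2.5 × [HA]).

pKa = -log(3.55e-07) = 6.4498. pH = pKa + log([A⁻]/[HA]), so log([A⁻]/[HA]) = pH − pKa = 6.45 − 6.4498 = 0.0002. [A⁻]/[HA] = 10^(0.0002) = 1.00

[A⁻]/[HA] = 1.00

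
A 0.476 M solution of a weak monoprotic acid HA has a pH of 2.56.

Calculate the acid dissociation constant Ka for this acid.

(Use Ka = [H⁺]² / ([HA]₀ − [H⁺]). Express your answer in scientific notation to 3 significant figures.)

[H⁺] = 10^(−pH) = 10^(−2.56) = 2.754e-03 M. For HA ⇌ H⁺ + A⁻, Ka = [H⁺][A⁻]/[HA] = [H⁺]² / ([HA]₀ − [H⁺]) = (2.754e-03)² / (0.476 − 2.754e-03) = 1.60e-05.

K_a = 1.60e-05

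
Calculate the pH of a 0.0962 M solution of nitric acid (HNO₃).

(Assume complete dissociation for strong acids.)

[H⁺] = 0.0962 M for strong acid. pH = -log[H⁺] = -log(0.0962)

pH = 1.02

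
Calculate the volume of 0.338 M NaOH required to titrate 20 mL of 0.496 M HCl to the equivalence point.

At equivalence: moles acid = moles base. moles HCl = 0.496 × 20/1000 = 0.00992 mol. V_base = moles / 0.338 × 1000 = 29.3 mL.

V_{base} = 29.3 mL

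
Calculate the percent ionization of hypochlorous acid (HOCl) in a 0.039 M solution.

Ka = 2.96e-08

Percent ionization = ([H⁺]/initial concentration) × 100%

Using Ka equilibrium: x² + Ka×x - Ka×C = 0. Solving: [H⁺] = 3.3962e-05. Percent = (3.3962e-05/0.039) × 100

Percent ionization = 0.0871%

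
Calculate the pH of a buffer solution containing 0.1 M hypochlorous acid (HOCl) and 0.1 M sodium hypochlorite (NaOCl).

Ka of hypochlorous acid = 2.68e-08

pKa = -log(2.68e-08) = 7.57. pH = pKa + log([A⁻]/[HA]) = 7.57 + log(0.1/0.1)

pH = 7.57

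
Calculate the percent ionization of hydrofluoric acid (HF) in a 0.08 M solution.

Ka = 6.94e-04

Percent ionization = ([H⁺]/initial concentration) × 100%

Using Ka equilibrium: x² + Ka×x - Ka×C = 0. Solving: [H⁺] = 7.1122e-03. Percent = (7.1122e-03/0.08) × 100

Percent ionization = 8.89%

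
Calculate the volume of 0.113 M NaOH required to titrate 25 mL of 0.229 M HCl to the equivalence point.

At equivalence: moles acid = moles base. moles HCl = 0.229 × 25/1000 = 0.005725 mol. V_base = moles / 0.113 × 1000 = 50.7 mL.

V_{base} = 50.7 mL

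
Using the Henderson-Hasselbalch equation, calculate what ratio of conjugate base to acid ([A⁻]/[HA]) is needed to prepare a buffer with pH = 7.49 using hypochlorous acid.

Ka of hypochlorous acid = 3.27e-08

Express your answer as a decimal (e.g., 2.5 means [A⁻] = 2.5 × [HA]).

pKa = -log(3.27e-08) = 7.4855. pH = pKa + log([A⁻]/[HA]), so log([A⁻]/[HA]) = pH − pKa = 7.49 − 7.4855 = 0.0045. [A⁻]/[HA] = 10^(0.0045) = 1.01

[A⁻]/[HA] = 1.01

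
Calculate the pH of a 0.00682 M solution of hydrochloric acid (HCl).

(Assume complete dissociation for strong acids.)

[H⁺] = 0.00682 M for strong acid. pH = -log[H⁺] = -log(0.00682)

pH = 2.17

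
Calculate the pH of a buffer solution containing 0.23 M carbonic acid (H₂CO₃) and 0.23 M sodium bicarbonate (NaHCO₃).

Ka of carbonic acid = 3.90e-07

pKa = -log(3.90e-07) = 6.41. pH = pKa + log([A⁻]/[HA]) = 6.41 + log(0.23/0.23)

pH = 6.41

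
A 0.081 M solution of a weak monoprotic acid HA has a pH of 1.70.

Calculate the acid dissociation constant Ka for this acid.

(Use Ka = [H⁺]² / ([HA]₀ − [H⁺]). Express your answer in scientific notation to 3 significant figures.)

[H⁺] = 10^(−pH) = 10^(−1.70) = 1.995e-02 M. For HA ⇌ H⁺ + A⁻, Ka = [H⁺][A⁻]/[HA] = [H⁺]² / ([HA]₀ − [H⁺]) = (1.995e-02)² / (0.081 − 1.995e-02) = 6.52e-03.

K_a = 6.52e-03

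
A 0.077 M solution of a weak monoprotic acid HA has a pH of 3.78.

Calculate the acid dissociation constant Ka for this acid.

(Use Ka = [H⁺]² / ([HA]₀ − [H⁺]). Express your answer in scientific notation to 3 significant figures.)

[H⁺] = 10^(−pH) = 10^(−3.78) = 1.660e-04 M. For HA ⇌ H⁺ + A⁻, Ka = [H⁺][A⁻]/[HA] = [H⁺]² / ([HA]₀ − [H⁺]) = (1.660e-04)² / (0.077 − 1.660e-04) = 3.58e-07.

K_a = 3.58e-07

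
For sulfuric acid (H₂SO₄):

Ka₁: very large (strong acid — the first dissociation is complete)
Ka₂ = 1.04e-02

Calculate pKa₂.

pKa₂ = -log(Ka₂) = -log(1.04e-02) = 1.98.

pK_{a2} = 1.98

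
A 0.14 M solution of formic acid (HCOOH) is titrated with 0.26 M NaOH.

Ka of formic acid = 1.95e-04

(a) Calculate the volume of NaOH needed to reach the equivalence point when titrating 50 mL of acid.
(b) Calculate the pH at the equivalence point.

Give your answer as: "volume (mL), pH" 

moles acid = 0.14 × 50/1000 = 0.007 mol; V_base = moles/0.26 × 1000 = 26.9 mL. At equivalence only the conjugate base is present: [A⁻] = 0.007/0.077 = 9.1000e-02 M. Kb = Kw/Ka = 5.13e-11; [OH⁻] = √(Kb × [A⁻]) = 2.1602e-06; pOH = 5.67; pH = 14 - pOH = 8.33.

V = 26.9 mL, pH = 8.33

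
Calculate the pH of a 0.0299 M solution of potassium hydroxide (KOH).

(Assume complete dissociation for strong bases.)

[OH⁻] = 0.0299 M for strong base. pOH = -log[OH⁻] = 1.52, pH = 14 - pOH

pH = 12.48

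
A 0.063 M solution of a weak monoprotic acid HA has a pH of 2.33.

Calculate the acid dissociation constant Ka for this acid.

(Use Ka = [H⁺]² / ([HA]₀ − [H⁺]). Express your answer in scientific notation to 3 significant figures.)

[H⁺] = 10^(−pH) = 10^(−2.33) = 4.677e-03 M. For HA ⇌ H⁺ + A⁻, Ka = [H⁺][A⁻]/[HA] = [H⁺]² / ([HA]₀ − [H⁺]) = (4.677e-03)² / (0.063 − 4.677e-03) = 3.75e-04.

K_a = 3.75e-04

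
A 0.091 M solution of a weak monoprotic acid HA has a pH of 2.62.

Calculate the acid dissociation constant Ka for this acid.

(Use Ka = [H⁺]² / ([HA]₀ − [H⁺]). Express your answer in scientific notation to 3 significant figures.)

[H⁺] = 10^(−pH) = 10^(−2.62) = 2.399e-03 M. For HA ⇌ H⁺ + A⁻, Ka = [H⁺][A⁻]/[HA] = [H⁺]² / ([HA]₀ − [H⁺]) = (2.399e-03)² / (0.091 − 2.399e-03) = 6.49e-05.

K_a = 6.49e-05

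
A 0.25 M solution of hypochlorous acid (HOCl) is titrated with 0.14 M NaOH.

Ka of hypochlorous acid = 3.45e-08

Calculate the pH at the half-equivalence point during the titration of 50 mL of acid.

At half-equivalence [HA] = [A⁻], so Henderson-Hasselbalch gives pH = pKa = -log(3.45e-08) = 7.46.

pH = pKa = 7.46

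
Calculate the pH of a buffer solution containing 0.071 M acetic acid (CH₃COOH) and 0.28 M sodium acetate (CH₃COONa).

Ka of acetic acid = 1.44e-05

pKa = -log(1.44e-05) = 4.84. pH = pKa + log([A⁻]/[HA]) = 4.84 + log(0.28/0.071)

pH = 5.44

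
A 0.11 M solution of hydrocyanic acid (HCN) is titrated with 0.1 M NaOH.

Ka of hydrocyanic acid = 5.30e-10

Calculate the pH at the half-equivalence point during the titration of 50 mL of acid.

At half-equivalence [HA] = [A⁻], so Henderson-Hasselbalch gives pH = pKa = -log(5.30e-10) = 9.28.

pH = pKa = 9.28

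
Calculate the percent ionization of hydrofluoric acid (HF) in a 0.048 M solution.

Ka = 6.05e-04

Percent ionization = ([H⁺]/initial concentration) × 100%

Using Ka equilibrium: x² + Ka×x - Ka×C = 0. Solving: [H⁺] = 5.0949e-03. Percent = (5.0949e-03/0.048) × 100

Percent ionization = 10.6%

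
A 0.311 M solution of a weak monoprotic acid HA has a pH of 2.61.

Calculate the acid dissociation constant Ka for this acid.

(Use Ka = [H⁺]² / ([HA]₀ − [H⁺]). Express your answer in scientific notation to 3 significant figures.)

[H⁺] = 10^(−pH) = 10^(−2.61) = 2.455e-03 M. For HA ⇌ H⁺ + A⁻, Ka = [H⁺][A⁻]/[HA] = [H⁺]² / ([HA]₀ − [H⁺]) = (2.455e-03)² / (0.311 − 2.455e-03) = 1.95e-05.

K_a = 1.95e-05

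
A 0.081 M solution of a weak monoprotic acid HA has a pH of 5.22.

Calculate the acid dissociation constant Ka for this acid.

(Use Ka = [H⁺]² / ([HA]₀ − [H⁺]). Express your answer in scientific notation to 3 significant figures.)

[H⁺] = 10^(−pH) = 10^(−5.22) = 6.026e-06 M. For HA ⇌ H⁺ + A⁻, Ka = [H⁺][A⁻]/[HA] = [H⁺]² / ([HA]₀ − [H⁺]) = (6.026e-06)² / (0.081 − 6.026e-06) = 4.48e-10.

K_a = 4.48e-10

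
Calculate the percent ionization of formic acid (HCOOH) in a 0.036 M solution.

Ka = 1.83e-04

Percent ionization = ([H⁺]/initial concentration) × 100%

Using Ka equilibrium: x² + Ka×x - Ka×C = 0. Solving: [H⁺] = 2.4768e-03. Percent = (2.4768e-03/0.036) × 100

Percent ionization = 6.88%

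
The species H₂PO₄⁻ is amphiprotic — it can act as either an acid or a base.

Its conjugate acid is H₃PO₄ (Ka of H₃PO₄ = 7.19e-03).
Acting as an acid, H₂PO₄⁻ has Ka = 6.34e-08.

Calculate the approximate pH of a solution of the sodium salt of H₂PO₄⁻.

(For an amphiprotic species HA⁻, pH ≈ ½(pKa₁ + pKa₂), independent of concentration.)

pKa₁ = -log(7.19e-03) = 2.14; pKa₂ = -log(6.34e-08) = 7.20. For an amphiprotic species, pH ≈ ½(pKa₁ + pKa₂) = ½(2.14 + 7.20) = 4.67.

pH = 4.67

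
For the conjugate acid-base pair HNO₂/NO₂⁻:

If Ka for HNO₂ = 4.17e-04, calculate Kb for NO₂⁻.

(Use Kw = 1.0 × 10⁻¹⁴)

For a conjugate pair Ka × Kb = Kw, so Kb = Kw/Ka = 1.0 × 10⁻¹⁴ / 4.17e-04 = 2.40e-11.

K_b = 2.40e-11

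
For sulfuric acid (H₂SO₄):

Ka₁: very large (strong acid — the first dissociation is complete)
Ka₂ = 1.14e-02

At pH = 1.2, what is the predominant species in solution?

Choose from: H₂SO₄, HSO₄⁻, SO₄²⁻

The first dissociation is complete, so H₂SO₄ itself is never the predominant species in water; pKa₂ = -log(1.14e-02) = 1.94. For a polyprotic acid the predominant species crosses at each pKa: below pKa_n the protonated form dominates, above it the deprotonated form does. At pH = 1.2, the predominant species is HSO₄⁻.

HSO₄⁻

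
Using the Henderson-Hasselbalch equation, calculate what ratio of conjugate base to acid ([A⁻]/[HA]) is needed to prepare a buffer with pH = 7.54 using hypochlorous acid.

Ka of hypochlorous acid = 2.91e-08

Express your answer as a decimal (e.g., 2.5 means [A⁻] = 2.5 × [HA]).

pKa = -log(2.91e-08) = 7.5361. pH = pKa + log([A⁻]/[HA]), so log([A⁻]/[HA]) = pH − pKa = 7.54 − 7.5361 = 0.0039. [A⁻]/[HA] = 10^(0.0039) = 1.01

[A⁻]/[HA] = 1.01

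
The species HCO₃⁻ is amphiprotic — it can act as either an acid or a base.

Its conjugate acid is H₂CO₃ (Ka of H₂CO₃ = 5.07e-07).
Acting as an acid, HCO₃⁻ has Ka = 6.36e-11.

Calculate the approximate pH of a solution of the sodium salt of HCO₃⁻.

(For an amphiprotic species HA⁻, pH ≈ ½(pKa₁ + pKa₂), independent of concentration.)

pKa₁ = -log(5.07e-07) = 6.29; pKa₂ = -log(6.36e-11) = 10.20. For an amphiprotic species, pH ≈ ½(pKa₁ + pKa₂) = ½(6.29 + 10.20) = 8.25.

pH = 8.25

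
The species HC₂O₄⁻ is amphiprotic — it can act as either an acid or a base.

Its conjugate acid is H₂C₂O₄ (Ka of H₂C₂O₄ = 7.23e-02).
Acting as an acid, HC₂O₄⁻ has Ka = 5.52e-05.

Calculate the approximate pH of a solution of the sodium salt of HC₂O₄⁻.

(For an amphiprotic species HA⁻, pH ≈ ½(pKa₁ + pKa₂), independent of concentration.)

pKa₁ = -log(7.23e-02) = 1.14; pKa₂ = -log(5.52e-05) = 4.26. For an amphiprotic species, pH ≈ ½(pKa₁ + pKa₂) = ½(1.14 + 4.26) = 2.70.

pH = 2.70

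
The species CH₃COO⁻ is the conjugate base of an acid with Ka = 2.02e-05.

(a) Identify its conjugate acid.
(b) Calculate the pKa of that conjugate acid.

(a) The conjugate acid is formed by adding one H⁺ to CH₃COO⁻, giving CH₃COOH. (b) pKa = -log(Ka) = -log(2.02e-05) = 4.69.

Conjugate acid: CH₃COOH; pK_a = 4.69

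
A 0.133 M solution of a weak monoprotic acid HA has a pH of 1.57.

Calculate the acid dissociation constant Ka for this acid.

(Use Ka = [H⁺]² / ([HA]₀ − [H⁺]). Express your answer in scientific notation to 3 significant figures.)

[H⁺] = 10^(−pH) = 10^(−1.57) = 2.692e-02 M. For HA ⇌ H⁺ + A⁻, Ka = [H⁺][A⁻]/[HA] = [H⁺]² / ([HA]₀ − [H⁺]) = (2.692e-02)² / (0.133 − 2.692e-02) = 6.83e-03.

K_a = 6.83e-03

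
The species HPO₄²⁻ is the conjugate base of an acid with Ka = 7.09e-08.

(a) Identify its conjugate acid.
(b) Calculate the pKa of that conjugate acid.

(a) The conjugate acid is formed by adding one H⁺ to HPO₄²⁻, giving H₂PO₄⁻. (b) pKa = -log(Ka) = -log(7.09e-08) = 7.15.

Conjugate acid: H₂PO₄⁻; pK_a = 7.15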